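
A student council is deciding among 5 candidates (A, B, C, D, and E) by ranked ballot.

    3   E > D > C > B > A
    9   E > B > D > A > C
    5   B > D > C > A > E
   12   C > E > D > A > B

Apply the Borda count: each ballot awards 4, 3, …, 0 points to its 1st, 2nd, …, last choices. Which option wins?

Borda scores:
  A: 3·0 + 9·1 + 5·1 + 12·1 = 26
  B: 3·1 + 9·3 + 5·4 + 12·0 = 50
  C: 3·2 + 9·0 + 5·2 + 12·4 = 64
  D: 3·3 + 9·2 + 5·3 + 12·2 = 66
  E: 3·4 + 9·4 + 5·0 + 12·3 = 84
E has the highest total.

E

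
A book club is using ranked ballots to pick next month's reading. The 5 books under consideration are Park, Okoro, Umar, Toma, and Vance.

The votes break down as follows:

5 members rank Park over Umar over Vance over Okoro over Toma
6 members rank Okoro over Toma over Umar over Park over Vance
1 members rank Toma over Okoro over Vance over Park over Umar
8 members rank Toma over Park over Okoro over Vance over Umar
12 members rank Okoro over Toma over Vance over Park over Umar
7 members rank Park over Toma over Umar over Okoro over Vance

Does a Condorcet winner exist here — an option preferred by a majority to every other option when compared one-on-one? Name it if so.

Head-to-head results (39 voters total):
Park vs Okoro: Park wins 20–19.
Park vs Umar: Park wins 33–6.
Park vs Toma: Toma wins 27–12.
Park vs Vance: Park wins 26–13.
Okoro vs Umar: Okoro wins 27–12.
Okoro vs Toma: Okoro wins 23–16.
Okoro vs Vance: Okoro wins 34–5.
Umar vs Toma: Toma wins 34–5.
Umar vs Vance: Vance wins 21–18.
Toma vs Vance: Toma wins 34–5.
No candidate beats all others: Park beats Okoro beats Toma beats Park, a majority cycle.

No Condorcet winner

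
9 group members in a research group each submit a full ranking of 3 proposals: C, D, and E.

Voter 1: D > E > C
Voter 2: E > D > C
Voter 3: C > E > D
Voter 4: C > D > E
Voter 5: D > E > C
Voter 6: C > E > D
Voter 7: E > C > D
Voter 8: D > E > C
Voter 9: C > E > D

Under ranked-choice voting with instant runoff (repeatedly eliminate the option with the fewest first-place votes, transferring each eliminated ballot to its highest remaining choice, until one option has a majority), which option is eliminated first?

E

Round 1: C 4, D 3, E 2. E has the fewest and is eliminated.
Round 2: C 5, D 4. C has a majority.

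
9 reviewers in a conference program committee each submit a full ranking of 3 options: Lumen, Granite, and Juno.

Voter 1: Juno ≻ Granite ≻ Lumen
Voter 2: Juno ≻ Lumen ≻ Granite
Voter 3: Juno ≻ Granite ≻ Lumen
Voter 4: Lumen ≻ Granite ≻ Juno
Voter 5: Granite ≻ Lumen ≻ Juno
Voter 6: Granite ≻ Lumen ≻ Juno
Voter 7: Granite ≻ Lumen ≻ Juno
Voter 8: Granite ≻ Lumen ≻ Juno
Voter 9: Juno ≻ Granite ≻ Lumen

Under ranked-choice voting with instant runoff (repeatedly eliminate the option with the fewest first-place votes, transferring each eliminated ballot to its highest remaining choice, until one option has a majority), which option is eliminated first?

Lumen

Round 1: Granite 4, Juno 4, Lumen 1. Lumen has the fewest and is eliminated.
Round 2: Granite 5, Juno 4. Granite has a majority.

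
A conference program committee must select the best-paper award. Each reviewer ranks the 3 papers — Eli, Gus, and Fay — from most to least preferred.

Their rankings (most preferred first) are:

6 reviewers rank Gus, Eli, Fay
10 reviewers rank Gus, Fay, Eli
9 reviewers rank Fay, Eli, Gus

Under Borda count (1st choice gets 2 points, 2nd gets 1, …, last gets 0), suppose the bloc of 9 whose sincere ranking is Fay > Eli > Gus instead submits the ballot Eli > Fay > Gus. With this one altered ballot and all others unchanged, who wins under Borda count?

Borda totals with the altered ballot: Eli 24, Gus 32, Fay 19.
The winner is unchanged: still Gus.

Gus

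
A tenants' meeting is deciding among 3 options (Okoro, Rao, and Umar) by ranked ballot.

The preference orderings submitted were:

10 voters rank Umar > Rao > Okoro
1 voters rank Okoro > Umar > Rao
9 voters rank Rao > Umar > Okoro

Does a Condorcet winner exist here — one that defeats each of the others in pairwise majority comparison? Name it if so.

Head-to-head results (20 voters total):
Okoro vs Rao: Rao wins 19–1.
Okoro vs Umar: Umar wins 19–1.
Rao vs Umar: Umar wins 11–9.
Umar beats each rival — Okoro (19–1), Rao (11–9) — so Umar is the Condorcet winner.

Umar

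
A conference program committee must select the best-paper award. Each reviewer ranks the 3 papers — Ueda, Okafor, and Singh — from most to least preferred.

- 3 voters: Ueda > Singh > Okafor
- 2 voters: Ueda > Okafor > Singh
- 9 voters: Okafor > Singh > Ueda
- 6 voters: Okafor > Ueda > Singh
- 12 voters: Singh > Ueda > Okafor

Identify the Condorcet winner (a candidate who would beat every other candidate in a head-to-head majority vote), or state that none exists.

Head-to-head results (32 voters total):
Ueda vs Okafor: Ueda wins 17–15.
Ueda vs Singh: Singh wins 21–11.
Okafor vs Singh: Okafor wins 17–15.
No candidate beats all others: Ueda beats Okafor beats Singh beats Ueda, a majority cycle.

None — there is no Condorcet winner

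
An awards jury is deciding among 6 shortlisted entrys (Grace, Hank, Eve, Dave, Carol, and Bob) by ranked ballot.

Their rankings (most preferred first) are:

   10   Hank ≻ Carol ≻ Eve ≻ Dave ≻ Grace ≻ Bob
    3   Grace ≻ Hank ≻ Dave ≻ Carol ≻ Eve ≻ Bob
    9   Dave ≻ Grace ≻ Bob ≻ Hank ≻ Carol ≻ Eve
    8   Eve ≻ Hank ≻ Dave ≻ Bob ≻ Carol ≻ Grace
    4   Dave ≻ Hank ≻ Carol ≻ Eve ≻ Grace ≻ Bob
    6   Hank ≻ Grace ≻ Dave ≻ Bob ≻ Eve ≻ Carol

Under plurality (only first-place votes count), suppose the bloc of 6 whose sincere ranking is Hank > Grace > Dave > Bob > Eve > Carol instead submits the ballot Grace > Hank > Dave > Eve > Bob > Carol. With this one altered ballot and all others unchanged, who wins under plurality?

Dave

First-place totals with the altered ballot: Grace 9, Hank 10, Eve 8, Dave 13, Carol 0, Bob 0.
The switch changes the winner from Hank to Dave.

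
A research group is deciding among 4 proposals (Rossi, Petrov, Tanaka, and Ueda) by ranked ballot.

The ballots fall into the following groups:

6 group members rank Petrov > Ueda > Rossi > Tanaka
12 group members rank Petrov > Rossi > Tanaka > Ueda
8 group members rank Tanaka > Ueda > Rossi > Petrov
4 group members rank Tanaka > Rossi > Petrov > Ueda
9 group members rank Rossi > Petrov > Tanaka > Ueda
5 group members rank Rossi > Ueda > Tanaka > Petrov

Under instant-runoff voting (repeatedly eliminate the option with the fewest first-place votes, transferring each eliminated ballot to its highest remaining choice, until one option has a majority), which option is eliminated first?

Ueda

Round 1: Petrov 18, Rossi 14, Tanaka 12, Ueda 0. Ueda has the fewest and is eliminated.
Round 2: Petrov 18, Rossi 14, Tanaka 12. Tanaka has the fewest and is eliminated.
Round 3: Rossi 26, Petrov 18. Rossi has a majority.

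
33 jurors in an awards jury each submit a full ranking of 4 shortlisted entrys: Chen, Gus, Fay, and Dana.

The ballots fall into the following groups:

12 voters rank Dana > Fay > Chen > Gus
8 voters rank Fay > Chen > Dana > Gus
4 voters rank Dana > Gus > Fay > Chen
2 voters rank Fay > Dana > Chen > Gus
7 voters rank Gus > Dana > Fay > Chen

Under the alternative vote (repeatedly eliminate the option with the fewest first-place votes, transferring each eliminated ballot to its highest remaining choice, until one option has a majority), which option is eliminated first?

Round 1: Dana 16, Fay 10, Gus 7, Chen 0. Chen has the fewest and is eliminated.
Round 2: Dana 16, Fay 10, Gus 7. Gus has the fewest and is eliminated.
Round 3: Dana 23, Fay 10. Dana has a majority.

Chen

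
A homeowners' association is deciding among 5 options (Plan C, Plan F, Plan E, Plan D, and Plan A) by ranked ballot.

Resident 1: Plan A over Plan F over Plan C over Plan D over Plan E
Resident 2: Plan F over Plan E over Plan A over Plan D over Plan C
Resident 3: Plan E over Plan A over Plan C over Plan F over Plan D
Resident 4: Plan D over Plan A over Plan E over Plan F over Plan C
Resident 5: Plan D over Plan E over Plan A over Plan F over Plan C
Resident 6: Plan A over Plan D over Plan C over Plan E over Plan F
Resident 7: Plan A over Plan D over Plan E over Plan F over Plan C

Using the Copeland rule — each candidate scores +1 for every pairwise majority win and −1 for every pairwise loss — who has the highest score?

Plan A

Pairwise results:
  Plan C vs Plan F: Plan F wins 5–2.
  Plan C vs Plan E: Plan E wins 5–2.
  Plan C vs Plan D: Plan D wins 5–2.
  Plan C vs Plan A: Plan A wins 7–0.
  Plan F vs Plan E: Plan E wins 5–2.
  Plan F vs Plan D: Plan D wins 4–3.
  Plan F vs Plan A: Plan A wins 6–1.
  Plan E vs Plan D: Plan D wins 5–2.
  Plan E vs Plan A: Plan A wins 4–3.
  Plan D vs Plan A: Plan A wins 5–2.
Copeland scores (wins − losses):
  Plan C: 0 − 4 = -4
  Plan F: 1 − 3 = -2
  Plan E: 2 − 2 = 0
  Plan D: 3 − 1 = 2
  Plan A: 4 − 0 = 4
Plan A has the best Copeland score.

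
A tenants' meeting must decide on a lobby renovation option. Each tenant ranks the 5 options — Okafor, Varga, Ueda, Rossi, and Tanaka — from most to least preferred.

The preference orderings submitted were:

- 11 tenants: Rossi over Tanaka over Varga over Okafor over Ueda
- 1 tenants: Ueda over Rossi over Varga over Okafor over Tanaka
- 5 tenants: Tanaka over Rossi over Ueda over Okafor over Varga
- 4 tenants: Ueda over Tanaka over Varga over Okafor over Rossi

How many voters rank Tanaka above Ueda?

Ballots ranking Tanaka above Ueda: 11+5 = 16.
Ballots ranking Ueda above Tanaka: 1+4 = 5.
So 16 of 21 voters prefer Tanaka to Ueda.

16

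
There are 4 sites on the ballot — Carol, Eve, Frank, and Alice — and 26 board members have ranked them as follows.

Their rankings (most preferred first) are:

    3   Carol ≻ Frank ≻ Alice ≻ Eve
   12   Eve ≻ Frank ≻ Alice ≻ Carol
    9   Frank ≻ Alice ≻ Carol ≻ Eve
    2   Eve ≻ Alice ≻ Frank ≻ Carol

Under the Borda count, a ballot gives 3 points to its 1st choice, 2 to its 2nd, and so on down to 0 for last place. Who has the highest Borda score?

Borda scores:
  Carol: 3·3 + 12·0 + 9·1 + 2·0 = 18
  Eve: 3·0 + 12·3 + 9·0 + 2·3 = 42
  Frank: 3·2 + 12·2 + 9·3 + 2·1 = 59
  Alice: 3·1 + 12·1 + 9·2 + 2·2 = 37
Frank has the highest total.

Frank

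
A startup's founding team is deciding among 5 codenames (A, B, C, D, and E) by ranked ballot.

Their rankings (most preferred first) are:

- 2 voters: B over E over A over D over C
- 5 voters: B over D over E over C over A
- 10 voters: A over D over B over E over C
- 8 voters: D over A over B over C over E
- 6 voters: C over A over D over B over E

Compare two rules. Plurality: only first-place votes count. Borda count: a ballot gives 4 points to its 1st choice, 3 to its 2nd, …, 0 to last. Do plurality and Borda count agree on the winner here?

Plurality first-place counts: A 10, B 7, C 6, D 8, E 0 → A.
Borda totals: A 86, B 70, C 37, D 91, E 26 → D.
The two rules disagree: plurality picks A, Borda picks D.

No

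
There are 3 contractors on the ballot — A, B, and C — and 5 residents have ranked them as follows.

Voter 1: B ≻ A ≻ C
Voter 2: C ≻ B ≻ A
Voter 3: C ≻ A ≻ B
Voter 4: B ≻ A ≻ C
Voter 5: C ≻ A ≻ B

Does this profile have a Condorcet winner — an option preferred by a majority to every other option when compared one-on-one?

Head-to-head results (5 voters total):
A vs B: B wins 3–2.
A vs C: C wins 3–2.
B vs C: C wins 3–2.
C beats each rival — A (3–2), B (3–2) — so C is the Condorcet winner.

Yes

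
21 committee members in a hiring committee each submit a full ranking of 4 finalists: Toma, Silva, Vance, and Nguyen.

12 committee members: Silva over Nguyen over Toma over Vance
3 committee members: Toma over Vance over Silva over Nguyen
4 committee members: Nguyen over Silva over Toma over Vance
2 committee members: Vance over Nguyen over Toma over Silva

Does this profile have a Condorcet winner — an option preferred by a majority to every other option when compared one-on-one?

Yes

Head-to-head results (21 voters total):
Toma vs Silva: Silva wins 16–5.
Toma vs Vance: Toma wins 19–2.
Toma vs Nguyen: Nguyen wins 18–3.
Silva vs Vance: Silva wins 16–5.
Silva vs Nguyen: Silva wins 15–6.
Vance vs Nguyen: Nguyen wins 16–5.
Silva beats each rival — Toma (16–5), Vance (16–5), Nguyen (15–6) — so Silva is the Condorcet winner.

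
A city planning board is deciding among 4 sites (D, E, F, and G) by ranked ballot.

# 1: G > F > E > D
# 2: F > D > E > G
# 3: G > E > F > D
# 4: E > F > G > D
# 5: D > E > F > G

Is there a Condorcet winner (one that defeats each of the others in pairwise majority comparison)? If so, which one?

Head-to-head results (5 voters total):
D vs E: E wins 3–2.
D vs F: F wins 4–1.
D vs G: G wins 3–2.
E vs F: E wins 3–2.
E vs G: E wins 3–2.
F vs G: F wins 3–2.
E beats each rival — D (3–2), F (3–2), G (3–2) — so E is the Condorcet winner.

E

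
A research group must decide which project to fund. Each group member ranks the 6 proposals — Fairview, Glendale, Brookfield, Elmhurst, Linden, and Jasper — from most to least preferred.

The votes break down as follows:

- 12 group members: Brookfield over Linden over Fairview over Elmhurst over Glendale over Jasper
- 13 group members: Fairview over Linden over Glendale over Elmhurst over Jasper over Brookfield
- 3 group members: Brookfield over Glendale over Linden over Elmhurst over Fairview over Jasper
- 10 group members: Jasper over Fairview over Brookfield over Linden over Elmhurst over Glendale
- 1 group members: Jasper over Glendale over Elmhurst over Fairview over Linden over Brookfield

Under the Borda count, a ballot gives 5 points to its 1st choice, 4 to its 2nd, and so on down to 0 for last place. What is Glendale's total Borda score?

67

Borda scores:
  Fairview: 12·3 + 13·5 + 3·1 + 10·4 + 2 = 146
  Glendale: 12·1 + 13·3 + 3·4 + 10·0 + 4 = 67
  Brookfield: 12·5 + 13·0 + 3·5 + 10·3 + 0 = 105
  Elmhurst: 12·2 + 13·2 + 3·2 + 10·1 + 3 = 69
  Linden: 12·4 + 13·4 + 3·3 + 10·2 + 1 = 130
  Jasper: 12·0 + 13·1 + 3·0 + 10·5 + 5 = 68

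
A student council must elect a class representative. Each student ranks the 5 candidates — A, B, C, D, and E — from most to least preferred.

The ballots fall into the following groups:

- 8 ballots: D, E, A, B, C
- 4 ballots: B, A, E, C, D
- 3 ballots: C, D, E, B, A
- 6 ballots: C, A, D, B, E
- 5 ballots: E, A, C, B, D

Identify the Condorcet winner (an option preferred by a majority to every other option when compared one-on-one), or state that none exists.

No Condorcet winner

Head-to-head results (26 voters total):
A vs B: A wins 19–7.
A vs C: A wins 17–9.
A vs D: A wins 15–11.
A vs E: E wins 16–10.
B vs C: C wins 14–12.
B vs D: D wins 17–9.
B vs E: E wins 16–10.
C vs D: C wins 18–8.
C vs E: E wins 17–9.
D vs E: D wins 17–9.
No candidate beats all others: A beats D beats E beats A, a majority cycle.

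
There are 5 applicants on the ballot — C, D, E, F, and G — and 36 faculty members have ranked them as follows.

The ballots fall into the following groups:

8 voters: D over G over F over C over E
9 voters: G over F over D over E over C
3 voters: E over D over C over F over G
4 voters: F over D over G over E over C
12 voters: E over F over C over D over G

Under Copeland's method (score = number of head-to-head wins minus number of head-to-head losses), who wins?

F

Pairwise results:
  C vs D: D wins 24–12.
  C vs E: E wins 28–8.
  C vs F: F wins 33–3.
  C vs G: G wins 21–15.
  D vs E: D wins 21–15.
  D vs F: F wins 25–11.
  D vs G: D wins 27–9.
  E vs F: F wins 21–15.
  E vs G: G wins 21–15.
  F vs G: F wins 19–17.
Copeland scores (wins − losses):
  C: 0 − 4 = -4
  D: 3 − 1 = 2
  E: 1 − 3 = -2
  F: 4 − 0 = 4
  G: 2 − 2 = 0
F has the best Copeland score.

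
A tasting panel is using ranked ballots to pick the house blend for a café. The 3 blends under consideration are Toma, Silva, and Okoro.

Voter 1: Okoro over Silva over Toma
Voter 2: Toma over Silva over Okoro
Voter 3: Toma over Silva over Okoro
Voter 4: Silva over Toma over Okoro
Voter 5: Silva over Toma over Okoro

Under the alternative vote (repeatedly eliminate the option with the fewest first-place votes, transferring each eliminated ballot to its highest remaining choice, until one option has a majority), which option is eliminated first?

Okoro

Round 1: Toma 2, Silva 2, Okoro 1. Okoro has the fewest and is eliminated.
Round 2: Silva 3, Toma 2. Silva has a majority.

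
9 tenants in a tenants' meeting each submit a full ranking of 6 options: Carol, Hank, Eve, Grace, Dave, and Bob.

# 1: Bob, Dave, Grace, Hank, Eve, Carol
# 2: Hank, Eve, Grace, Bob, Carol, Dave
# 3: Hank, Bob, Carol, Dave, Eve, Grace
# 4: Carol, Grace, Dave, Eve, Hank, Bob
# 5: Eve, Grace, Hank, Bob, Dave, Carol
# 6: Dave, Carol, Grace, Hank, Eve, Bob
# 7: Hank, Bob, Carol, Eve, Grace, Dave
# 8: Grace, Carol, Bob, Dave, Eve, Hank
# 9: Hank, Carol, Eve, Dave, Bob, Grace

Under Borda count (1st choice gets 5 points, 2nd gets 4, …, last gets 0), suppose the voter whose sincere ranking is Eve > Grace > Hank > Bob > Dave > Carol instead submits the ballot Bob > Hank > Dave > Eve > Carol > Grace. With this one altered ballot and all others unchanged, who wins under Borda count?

Hank

Borda totals with the altered ballot: Carol 25, Hank 29, Eve 17, Grace 19, Dave 21, Bob 24.
The winner is unchanged: still Hank.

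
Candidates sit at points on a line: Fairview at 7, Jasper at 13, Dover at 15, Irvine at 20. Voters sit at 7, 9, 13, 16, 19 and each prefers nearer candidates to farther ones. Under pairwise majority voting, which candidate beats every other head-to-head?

With single-peaked preferences on a line, the Condorcet winner is the candidate closest to the median voter.
The median voter (position 13) is closest to Jasper at 13.
Check: Jasper vs Irvine — voters closer to Jasper: 4 of 5.

Jasper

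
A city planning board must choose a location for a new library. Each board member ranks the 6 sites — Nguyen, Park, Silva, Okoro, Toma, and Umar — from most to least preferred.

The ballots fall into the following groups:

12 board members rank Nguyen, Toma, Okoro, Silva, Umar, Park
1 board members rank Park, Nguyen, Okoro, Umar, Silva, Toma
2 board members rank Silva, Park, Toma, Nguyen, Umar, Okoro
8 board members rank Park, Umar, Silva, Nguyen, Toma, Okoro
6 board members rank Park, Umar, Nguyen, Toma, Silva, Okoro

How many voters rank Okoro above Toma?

1

Ballots ranking Okoro above Toma: 1.
Ballots ranking Toma above Okoro: 12+2+8+6 = 28.
So 1 of 29 voters prefer Okoro to Toma.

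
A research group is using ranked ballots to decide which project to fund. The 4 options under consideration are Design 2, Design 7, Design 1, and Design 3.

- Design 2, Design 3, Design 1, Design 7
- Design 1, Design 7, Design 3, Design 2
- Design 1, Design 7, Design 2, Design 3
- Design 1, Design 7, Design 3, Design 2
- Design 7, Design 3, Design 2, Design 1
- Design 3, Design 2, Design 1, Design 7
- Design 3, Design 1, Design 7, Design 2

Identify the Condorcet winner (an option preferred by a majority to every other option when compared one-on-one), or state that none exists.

There is no Condorcet winner

Head-to-head results (7 voters total):
Design 2 vs Design 7: Design 7 wins 5–2.
Design 2 vs Design 1: Design 1 wins 4–3.
Design 2 vs Design 3: Design 3 wins 5–2.
Design 7 vs Design 1: Design 1 wins 6–1.
Design 7 vs Design 3: Design 7 wins 4–3.
Design 1 vs Design 3: Design 3 wins 4–3.
No candidate beats all others: Design 7 beats Design 3 beats Design 1 beats Design 7, a majority cycle.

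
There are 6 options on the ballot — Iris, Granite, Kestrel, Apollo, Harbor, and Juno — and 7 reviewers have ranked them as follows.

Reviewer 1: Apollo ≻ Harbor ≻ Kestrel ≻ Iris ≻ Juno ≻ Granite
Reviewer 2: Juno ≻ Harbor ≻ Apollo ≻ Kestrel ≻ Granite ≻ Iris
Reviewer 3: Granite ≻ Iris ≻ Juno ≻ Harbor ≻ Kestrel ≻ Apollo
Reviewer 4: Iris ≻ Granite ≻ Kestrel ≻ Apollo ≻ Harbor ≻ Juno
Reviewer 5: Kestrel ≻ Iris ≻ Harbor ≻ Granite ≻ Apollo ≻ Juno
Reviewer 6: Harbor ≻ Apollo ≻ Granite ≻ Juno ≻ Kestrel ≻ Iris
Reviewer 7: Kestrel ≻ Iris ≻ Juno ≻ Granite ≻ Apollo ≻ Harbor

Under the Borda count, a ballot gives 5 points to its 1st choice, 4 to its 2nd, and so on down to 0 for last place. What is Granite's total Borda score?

Borda scores:
  Iris: 2 + 0 + 4 + 5 + 4 + 0 + 4 = 19
  Granite: 0 + 1 + 5 + 4 + 2 + 3 + 2 = 17
  Kestrel: 3 + 2 + 1 + 3 + 5 + 1 + 5 = 20
  Apollo: 5 + 3 + 0 + 2 + 1 + 4 + 1 = 16
  Harbor: 4 + 4 + 2 + 1 + 3 + 5 + 0 = 19
  Juno: 1 + 5 + 3 + 0 + 0 + 2 + 3 = 14

17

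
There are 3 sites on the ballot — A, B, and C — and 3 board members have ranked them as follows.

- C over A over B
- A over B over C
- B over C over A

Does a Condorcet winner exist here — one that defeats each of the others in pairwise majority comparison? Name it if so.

No Condorcet winner

Head-to-head results (3 voters total):
A vs B: A wins 2–1.
A vs C: C wins 2–1.
B vs C: B wins 2–1.
No candidate beats all others: A beats B beats C beats A, a majority cycle.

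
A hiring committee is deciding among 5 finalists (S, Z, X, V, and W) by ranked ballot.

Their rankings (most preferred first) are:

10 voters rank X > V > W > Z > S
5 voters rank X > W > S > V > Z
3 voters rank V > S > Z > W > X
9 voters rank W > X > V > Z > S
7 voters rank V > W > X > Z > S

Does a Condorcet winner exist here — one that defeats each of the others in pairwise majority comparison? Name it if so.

Head-to-head results (34 voters total):
S vs Z: Z wins 26–8.
S vs X: X wins 31–3.
S vs V: V wins 29–5.
S vs W: W wins 31–3.
Z vs X: X wins 31–3.
Z vs V: V wins 34–0.
Z vs W: W wins 31–3.
X vs V: X wins 24–10.
X vs W: W wins 19–15.
V vs W: V wins 20–14.
No candidate beats all others: X beats V beats W beats X, a majority cycle.

No Condorcet winner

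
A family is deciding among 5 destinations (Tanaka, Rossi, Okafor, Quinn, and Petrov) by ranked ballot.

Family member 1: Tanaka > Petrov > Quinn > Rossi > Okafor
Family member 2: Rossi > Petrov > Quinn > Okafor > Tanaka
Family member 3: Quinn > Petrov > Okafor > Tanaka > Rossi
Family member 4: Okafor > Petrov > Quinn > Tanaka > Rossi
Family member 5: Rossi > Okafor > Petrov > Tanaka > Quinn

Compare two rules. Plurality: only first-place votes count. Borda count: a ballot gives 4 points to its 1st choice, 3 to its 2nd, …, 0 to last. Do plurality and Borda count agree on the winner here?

No

Plurality first-place counts: Tanaka 1, Rossi 2, Okafor 1, Quinn 1, Petrov 0 → Rossi.
Borda totals: Tanaka 7, Rossi 9, Okafor 10, Quinn 10, Petrov 14 → Petrov.
The two rules disagree: plurality picks Rossi, Borda picks Petrov.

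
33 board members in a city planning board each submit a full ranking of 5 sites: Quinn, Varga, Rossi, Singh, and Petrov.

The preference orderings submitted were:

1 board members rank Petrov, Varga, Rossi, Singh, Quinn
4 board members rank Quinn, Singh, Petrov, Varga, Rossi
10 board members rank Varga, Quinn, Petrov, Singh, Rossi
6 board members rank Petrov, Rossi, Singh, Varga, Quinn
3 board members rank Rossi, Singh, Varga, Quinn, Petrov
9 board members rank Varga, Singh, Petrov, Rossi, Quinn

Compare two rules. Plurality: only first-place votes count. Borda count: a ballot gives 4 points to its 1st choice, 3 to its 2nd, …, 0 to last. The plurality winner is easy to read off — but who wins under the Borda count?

Plurality first-place counts: Quinn 4, Varga 19, Rossi 3, Singh 0, Petrov 7 → Varga.
Borda totals: Quinn 49, Varga 95, Rossi 41, Singh 71, Petrov 74 → Varga.

Varga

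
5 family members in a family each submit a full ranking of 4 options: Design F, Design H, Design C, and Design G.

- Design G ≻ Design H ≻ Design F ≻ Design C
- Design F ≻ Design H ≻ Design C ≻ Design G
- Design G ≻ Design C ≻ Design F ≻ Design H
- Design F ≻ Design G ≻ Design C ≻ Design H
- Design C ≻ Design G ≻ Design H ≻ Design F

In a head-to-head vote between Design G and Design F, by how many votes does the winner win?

Ballots ranking Design G above Design F: 3.
Ballots ranking Design F above Design G: 2.
Design G wins 3–2, a margin of 1.

1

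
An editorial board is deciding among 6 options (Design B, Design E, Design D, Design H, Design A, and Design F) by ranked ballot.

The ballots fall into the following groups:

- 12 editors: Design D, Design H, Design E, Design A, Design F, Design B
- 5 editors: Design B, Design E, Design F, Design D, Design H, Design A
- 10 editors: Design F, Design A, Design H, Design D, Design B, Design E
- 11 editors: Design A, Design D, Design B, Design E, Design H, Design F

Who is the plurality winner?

Design D

First-place vote totals:
  Design B: 5
  Design E: 0
  Design D: 12
  Design H: 0
  Design A: 11
  Design F: 10
Design D has the most first-place votes.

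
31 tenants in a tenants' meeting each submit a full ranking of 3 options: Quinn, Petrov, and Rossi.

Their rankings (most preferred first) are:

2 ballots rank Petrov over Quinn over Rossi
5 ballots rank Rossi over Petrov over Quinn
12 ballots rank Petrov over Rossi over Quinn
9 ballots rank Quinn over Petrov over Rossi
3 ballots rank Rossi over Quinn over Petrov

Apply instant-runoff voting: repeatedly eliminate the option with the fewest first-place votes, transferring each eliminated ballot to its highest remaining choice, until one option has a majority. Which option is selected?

Round 1: Petrov 14, Quinn 9, Rossi 8. Rossi has the fewest and is eliminated.
Round 2: Petrov 19, Quinn 12. Petrov has a majority.

Petrov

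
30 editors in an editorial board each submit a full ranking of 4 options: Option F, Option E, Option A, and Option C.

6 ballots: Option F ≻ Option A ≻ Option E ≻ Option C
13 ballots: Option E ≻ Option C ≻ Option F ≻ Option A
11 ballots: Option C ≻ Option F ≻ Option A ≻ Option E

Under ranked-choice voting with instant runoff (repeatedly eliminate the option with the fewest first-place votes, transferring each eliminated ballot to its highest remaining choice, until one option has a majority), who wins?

Round 1: Option E 13, Option C 11, Option F 6, Option A 0. Option A has the fewest and is eliminated.
Round 2: Option E 13, Option C 11, Option F 6. Option F has the fewest and is eliminated.
Round 3: Option E 19, Option C 11. Option E has a majority.

Option E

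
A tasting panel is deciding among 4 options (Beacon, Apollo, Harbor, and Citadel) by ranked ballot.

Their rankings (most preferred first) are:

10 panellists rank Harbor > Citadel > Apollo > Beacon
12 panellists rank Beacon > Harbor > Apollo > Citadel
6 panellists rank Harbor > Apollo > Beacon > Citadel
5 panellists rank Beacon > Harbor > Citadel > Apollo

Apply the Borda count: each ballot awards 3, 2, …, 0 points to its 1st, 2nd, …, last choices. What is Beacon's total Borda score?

57

Borda scores:
  Beacon: 10·0 + 12·3 + 6·1 + 5·3 = 57
  Apollo: 10·1 + 12·1 + 6·2 + 5·0 = 34
  Harbor: 10·3 + 12·2 + 6·3 + 5·2 = 82
  Citadel: 10·2 + 12·0 + 6·0 + 5·1 = 25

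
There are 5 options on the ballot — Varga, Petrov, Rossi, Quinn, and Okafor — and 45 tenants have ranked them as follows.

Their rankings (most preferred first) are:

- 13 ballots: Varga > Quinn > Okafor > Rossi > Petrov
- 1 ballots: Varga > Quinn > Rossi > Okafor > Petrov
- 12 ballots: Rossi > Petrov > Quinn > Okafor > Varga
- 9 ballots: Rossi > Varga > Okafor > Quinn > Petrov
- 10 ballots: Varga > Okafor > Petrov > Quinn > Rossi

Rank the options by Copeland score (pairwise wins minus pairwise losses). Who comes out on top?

Pairwise results:
  Varga vs Petrov: Varga wins 33–12.
  Varga vs Rossi: Varga wins 24–21.
  Varga vs Quinn: Varga wins 33–12.
  Varga vs Okafor: Varga wins 33–12.
  Petrov vs Rossi: Rossi wins 35–10.
  Petrov vs Quinn: Quinn wins 23–22.
  Petrov vs Okafor: Okafor wins 33–12.
  Rossi vs Quinn: Quinn wins 24–21.
  Rossi vs Okafor: Okafor wins 23–22.
  Quinn vs Okafor: Quinn wins 26–19.
Copeland scores (wins − losses):
  Varga: 4 − 0 = 4
  Petrov: 0 − 4 = -4
  Rossi: 1 − 3 = -2
  Quinn: 3 − 1 = 2
  Okafor: 2 − 2 = 0
Varga has the best Copeland score.

Varga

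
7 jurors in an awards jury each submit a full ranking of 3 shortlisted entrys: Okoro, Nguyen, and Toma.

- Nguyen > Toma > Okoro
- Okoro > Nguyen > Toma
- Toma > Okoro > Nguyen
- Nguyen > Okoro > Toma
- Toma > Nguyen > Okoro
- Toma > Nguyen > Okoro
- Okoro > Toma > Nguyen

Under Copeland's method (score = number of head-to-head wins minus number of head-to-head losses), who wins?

Toma

Pairwise results:
  Okoro vs Nguyen: Nguyen wins 4–3.
  Okoro vs Toma: Toma wins 4–3.
  Nguyen vs Toma: Toma wins 4–3.
Copeland scores (wins − losses):
  Okoro: 0 − 2 = -2
  Nguyen: 1 − 1 = 0
  Toma: 2 − 0 = 2
Toma has the best Copeland score.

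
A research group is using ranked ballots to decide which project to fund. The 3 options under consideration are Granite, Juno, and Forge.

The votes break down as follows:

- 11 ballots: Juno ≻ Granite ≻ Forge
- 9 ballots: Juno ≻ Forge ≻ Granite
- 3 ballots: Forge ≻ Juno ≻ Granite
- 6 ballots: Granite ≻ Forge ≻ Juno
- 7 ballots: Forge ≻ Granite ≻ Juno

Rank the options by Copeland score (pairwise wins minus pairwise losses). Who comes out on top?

Pairwise results:
  Granite vs Juno: Juno wins 23–13.
  Granite vs Forge: Forge wins 19–17.
  Juno vs Forge: Juno wins 20–16.
Copeland scores (wins − losses):
  Granite: 0 − 2 = -2
  Juno: 2 − 0 = 2
  Forge: 1 − 1 = 0
Juno has the best Copeland score.

Juno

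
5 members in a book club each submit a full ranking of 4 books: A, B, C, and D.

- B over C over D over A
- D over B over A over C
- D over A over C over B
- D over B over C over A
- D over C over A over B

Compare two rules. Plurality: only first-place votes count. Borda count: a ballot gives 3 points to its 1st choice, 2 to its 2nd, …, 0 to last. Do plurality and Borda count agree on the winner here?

Plurality first-place counts: A 0, B 1, C 0, D 4 → D.
Borda totals: A 4, B 7, C 6, D 13 → D.
The two rules agree on D.

Yes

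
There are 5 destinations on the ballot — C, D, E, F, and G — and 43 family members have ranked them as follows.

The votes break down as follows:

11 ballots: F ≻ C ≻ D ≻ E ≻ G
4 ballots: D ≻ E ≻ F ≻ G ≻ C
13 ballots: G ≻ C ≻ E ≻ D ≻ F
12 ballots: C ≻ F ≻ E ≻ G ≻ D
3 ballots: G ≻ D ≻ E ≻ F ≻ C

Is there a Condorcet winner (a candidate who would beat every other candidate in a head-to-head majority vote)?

Yes

Head-to-head results (43 voters total):
C vs D: C wins 36–7.
C vs E: C wins 36–7.
C vs F: C wins 25–18.
C vs G: C wins 23–20.
D vs E: E wins 25–18.
D vs F: F wins 23–20.
D vs G: G wins 28–15.
E vs F: F wins 23–20.
E vs G: E wins 27–16.
F vs G: F wins 27–16.
C beats each rival — D (36–7), E (36–7), F (25–18), G (23–20) — so C is the Condorcet winner.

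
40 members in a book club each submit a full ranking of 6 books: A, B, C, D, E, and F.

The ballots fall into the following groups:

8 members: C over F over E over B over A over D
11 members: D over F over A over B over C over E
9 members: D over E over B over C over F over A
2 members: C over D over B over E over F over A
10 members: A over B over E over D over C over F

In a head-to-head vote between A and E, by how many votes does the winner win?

Ballots ranking A above E: 11+10 = 21.
Ballots ranking E above A: 8+9+2 = 19.
A wins 21–19, a margin of 2.

2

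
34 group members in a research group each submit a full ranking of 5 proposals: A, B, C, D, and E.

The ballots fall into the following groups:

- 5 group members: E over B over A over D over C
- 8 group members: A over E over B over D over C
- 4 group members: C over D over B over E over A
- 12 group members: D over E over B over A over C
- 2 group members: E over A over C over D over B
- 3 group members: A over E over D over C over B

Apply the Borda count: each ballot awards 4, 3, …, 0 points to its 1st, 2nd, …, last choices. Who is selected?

Borda scores:
  A: 5·2 + 8·4 + 4·0 + 12·1 + 2·3 + 3·4 = 72
  B: 5·3 + 8·2 + 4·2 + 12·2 + 2·0 + 3·0 = 63
  C: 5·0 + 8·0 + 4·4 + 12·0 + 2·2 + 3·1 = 23
  D: 5·1 + 8·1 + 4·3 + 12·4 + 2·1 + 3·2 = 81
  E: 5·4 + 8·3 + 4·1 + 12·3 + 2·4 + 3·3 = 101
E has the highest total.

E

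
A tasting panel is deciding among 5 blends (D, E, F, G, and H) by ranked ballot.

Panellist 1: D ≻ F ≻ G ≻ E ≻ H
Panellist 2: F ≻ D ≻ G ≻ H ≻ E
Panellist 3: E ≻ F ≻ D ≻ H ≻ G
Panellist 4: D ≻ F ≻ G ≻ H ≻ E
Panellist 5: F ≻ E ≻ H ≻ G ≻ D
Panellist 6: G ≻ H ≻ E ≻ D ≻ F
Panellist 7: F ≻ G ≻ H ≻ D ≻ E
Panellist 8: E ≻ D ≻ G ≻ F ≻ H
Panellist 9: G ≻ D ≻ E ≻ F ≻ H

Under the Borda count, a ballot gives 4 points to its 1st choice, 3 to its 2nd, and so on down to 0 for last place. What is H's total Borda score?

10

Borda scores:
  D: 4 + 3 + 2 + 4 + 0 + 1 + 1 + 3 + 3 = 21
  E: 1 + 0 + 4 + 0 + 3 + 2 + 0 + 4 + 2 = 16
  F: 3 + 4 + 3 + 3 + 4 + 0 + 4 + 1 + 1 = 23
  G: 2 + 2 + 0 + 2 + 1 + 4 + 3 + 2 + 4 = 20
  H: 0 + 1 + 1 + 1 + 2 + 3 + 2 + 0 + 0 = 10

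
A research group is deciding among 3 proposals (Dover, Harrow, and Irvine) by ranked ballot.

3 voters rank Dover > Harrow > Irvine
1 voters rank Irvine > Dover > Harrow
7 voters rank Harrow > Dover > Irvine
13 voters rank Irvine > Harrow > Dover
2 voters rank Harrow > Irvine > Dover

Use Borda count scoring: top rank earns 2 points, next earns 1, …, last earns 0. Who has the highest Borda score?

Harrow

Borda scores:
  Dover: 3·2 + 1 + 7·1 + 13·0 + 2·0 = 14
  Harrow: 3·1 + 0 + 7·2 + 13·1 + 2·2 = 34
  Irvine: 3·0 + 2 + 7·0 + 13·2 + 2·1 = 30
Harrow has the highest total.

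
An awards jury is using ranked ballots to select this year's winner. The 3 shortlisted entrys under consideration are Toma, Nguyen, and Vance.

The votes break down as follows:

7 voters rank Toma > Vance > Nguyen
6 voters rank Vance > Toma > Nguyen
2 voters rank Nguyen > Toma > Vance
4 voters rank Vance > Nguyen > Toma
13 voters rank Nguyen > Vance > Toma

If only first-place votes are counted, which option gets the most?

First-place vote totals:
  Toma: 7
  Nguyen: 15
  Vance: 10
Nguyen has the most first-place votes.

Nguyen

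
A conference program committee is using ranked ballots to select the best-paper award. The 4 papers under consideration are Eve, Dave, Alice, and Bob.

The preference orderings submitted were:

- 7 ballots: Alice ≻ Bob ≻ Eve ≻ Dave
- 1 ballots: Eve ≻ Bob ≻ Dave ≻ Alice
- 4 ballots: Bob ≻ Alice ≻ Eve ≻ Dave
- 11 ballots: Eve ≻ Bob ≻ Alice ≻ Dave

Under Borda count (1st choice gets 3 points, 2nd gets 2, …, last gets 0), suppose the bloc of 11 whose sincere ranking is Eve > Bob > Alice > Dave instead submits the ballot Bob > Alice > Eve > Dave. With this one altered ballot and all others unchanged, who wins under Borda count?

Bob

Borda totals with the altered ballot: Eve 25, Dave 1, Alice 51, Bob 61.
The winner is unchanged: still Bob.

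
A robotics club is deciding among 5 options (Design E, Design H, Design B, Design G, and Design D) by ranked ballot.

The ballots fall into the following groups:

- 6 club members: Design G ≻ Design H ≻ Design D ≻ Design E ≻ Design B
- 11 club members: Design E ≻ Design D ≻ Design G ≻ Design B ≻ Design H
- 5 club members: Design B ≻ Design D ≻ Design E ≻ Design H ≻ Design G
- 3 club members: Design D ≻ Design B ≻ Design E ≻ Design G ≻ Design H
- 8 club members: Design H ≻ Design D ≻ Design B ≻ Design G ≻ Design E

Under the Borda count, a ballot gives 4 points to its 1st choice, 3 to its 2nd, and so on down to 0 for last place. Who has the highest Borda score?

Design D

Borda scores:
  Design E: 6·1 + 11·4 + 5·2 + 3·2 + 8·0 = 66
  Design H: 6·3 + 11·0 + 5·1 + 3·0 + 8·4 = 55
  Design B: 6·0 + 11·1 + 5·4 + 3·3 + 8·2 = 56
  Design G: 6·4 + 11·2 + 5·0 + 3·1 + 8·1 = 57
  Design D: 6·2 + 11·3 + 5·3 + 3·4 + 8·3 = 96
Design D has the highest total.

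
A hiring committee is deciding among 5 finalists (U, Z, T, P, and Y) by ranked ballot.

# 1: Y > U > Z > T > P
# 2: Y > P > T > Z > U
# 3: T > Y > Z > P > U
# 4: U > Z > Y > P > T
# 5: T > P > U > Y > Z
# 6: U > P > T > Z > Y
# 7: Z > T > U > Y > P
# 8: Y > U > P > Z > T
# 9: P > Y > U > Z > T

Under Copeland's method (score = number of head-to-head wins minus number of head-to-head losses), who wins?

Pairwise results:
  U vs Z: U wins 6–3.
  U vs T: U wins 5–4.
  U vs P: U wins 5–4.
  U vs Y: Y wins 5–4.
  Z vs T: Z wins 5–4.
  Z vs P: P wins 5–4.
  Z vs Y: Y wins 6–3.
  T vs P: P wins 5–4.
  T vs Y: Y wins 5–4.
  P vs Y: Y wins 6–3.
Copeland scores (wins − losses):
  U: 3 − 1 = 2
  Z: 1 − 3 = -2
  T: 0 − 4 = -4
  P: 2 − 2 = 0
  Y: 4 − 0 = 4
Y has the best Copeland score.

Y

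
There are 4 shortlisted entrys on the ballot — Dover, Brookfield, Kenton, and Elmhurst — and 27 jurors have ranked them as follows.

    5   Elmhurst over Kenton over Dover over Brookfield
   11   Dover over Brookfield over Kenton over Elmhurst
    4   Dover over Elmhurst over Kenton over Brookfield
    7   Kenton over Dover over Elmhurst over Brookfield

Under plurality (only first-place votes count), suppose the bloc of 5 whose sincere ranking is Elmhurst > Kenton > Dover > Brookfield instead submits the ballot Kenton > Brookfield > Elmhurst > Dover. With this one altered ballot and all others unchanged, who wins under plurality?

First-place totals with the altered ballot: Dover 15, Brookfield 0, Kenton 12, Elmhurst 0.
The winner is unchanged: still Dover.

Dover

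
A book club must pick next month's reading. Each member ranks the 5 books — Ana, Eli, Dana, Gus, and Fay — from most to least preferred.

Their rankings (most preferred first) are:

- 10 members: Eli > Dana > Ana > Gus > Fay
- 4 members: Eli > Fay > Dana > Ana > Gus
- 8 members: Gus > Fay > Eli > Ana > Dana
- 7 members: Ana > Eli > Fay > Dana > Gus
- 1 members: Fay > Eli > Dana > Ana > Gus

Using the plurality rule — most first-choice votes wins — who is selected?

Eli

First-place vote totals:
  Ana: 7
  Eli: 14
  Dana: 0
  Gus: 8
  Fay: 1
Eli has the most first-place votes.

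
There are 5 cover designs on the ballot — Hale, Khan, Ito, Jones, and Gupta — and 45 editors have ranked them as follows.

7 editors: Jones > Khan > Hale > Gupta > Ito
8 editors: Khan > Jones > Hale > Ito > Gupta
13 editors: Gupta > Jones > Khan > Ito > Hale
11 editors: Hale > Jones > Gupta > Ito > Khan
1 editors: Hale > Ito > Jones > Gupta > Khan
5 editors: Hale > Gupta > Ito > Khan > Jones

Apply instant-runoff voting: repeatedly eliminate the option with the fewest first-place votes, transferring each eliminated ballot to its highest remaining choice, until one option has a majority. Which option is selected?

Round 1: Hale 17, Gupta 13, Khan 8, Jones 7, Ito 0. Ito has the fewest and is eliminated.
Round 2: Hale 17, Gupta 13, Khan 8, Jones 7. Jones has the fewest and is eliminated.
Round 3: Hale 17, Khan 15, Gupta 13. Gupta has the fewest and is eliminated.
Round 4: Khan 28, Hale 17. Khan has a majority.

Khan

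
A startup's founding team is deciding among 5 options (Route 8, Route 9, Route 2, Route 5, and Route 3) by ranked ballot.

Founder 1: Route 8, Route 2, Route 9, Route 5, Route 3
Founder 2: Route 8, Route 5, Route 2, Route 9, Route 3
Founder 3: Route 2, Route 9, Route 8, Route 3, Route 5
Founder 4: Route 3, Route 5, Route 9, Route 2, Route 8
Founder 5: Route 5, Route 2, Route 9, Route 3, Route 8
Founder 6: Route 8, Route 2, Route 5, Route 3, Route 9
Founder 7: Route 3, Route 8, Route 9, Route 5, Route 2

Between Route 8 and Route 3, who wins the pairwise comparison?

Ballots ranking Route 8 above Route 3: 4.
Ballots ranking Route 3 above Route 8: 3.
Route 8 wins the head-to-head, 4–3.

Route 8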